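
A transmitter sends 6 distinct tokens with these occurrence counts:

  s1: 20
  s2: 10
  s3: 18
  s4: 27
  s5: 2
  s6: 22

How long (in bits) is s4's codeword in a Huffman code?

Huffman merges, smallest pair first:
s5(2) + s2(10) → 12
12 + s3(18) → 30
s1(20) + s6(22) → 42
s4(27) + 30 → 57
42 + 57 → 99
The subtree containing s4 is merged 2 times, so code length = 2.

2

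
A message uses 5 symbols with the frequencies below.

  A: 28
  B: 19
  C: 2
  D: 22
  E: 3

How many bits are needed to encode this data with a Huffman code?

Merge the two smallest weights repeatedly:
C(2) + E(3) → 5
5 + B(19) → 24
D(22) + 24 → 46
A(28) + 46 → 74
Total encoded bits = sum of merged weights = 5 + 24 + 46 + 74 = 149.

149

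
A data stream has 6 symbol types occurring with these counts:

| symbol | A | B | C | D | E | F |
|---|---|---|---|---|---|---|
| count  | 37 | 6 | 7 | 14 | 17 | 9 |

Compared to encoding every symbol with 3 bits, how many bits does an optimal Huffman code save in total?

61

Fixed-length: 3 bits × 90 symbols = 270 bits.
Huffman merges:
merge B(6) and C(7): 13
merge F(9) and 13: 22
merge D(14) and E(17): 31
merge 22 and 31: 53
merge A(37) and 53: 90
Huffman total = 13 + 22 + 31 + 53 + 90 = 209 bits.
Saving = 270 − 209 = 61 bits.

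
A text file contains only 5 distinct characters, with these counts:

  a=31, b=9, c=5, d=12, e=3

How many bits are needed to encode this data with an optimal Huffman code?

114

Greedily combine the two least-frequent nodes:
merge e(3) and c(5): 8
merge 8 and b(9): 17
merge d(12) and 17: 29
merge 29 and a(31): 60
Total encoded bits = sum of merged weights = 8 + 17 + 29 + 60 = 114.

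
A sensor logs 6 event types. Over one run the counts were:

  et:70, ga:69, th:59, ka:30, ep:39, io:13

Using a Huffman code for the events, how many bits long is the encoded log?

685

Merge the two smallest weights repeatedly:
merge io(13) and ka(30): 43
merge ep(39) and 43: 82
merge th(59) and ga(69): 128
merge et(70) and 82: 152
merge 128 and 152: 280
Total encoded bits = sum of merged weights = 43 + 82 + 128 + 152 + 280 = 685.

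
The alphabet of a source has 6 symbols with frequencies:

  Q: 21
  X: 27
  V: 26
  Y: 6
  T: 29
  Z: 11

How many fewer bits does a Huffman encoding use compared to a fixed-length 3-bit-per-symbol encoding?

Fixed-length: 3 bits × 120 symbols = 360 bits.
Huffman merges:
Y(6) + Z(11) → 17
17 + Q(21) → 38
V(26) + X(27) → 53
T(29) + 38 → 67
53 + 67 → 120
Huffman total = 17 + 38 + 53 + 67 + 120 = 295 bits.
Saving = 360 − 295 = 65 bits.

65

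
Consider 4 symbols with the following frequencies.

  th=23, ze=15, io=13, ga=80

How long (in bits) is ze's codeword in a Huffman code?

3

Build the tree from the bottom:
io(13) + ze(15) → 28
th(23) + 28 → 51
51 + ga(80) → 131
The subtree containing ze is merged 3 times, so code length = 3.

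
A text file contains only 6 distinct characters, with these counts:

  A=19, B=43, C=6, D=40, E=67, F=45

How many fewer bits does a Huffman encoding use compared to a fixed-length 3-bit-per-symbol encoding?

130

Fixed-length: 3 bits × 220 symbols = 660 bits.
Huffman merges:
merge C(6) and A(19): 25
merge 25 and D(40): 65
merge B(43) and F(45): 88
merge 65 and E(67): 132
merge 88 and 132: 220
Huffman total = 25 + 65 + 88 + 132 + 220 = 530 bits.
Saving = 660 − 530 = 130 bits.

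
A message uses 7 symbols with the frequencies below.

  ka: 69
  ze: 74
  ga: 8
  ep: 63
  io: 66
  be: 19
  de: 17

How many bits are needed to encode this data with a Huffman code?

808

Merge the two smallest weights repeatedly:
ga(8) + de(17) → 25
be(19) + 25 → 44
44 + ep(63) → 107
io(66) + ka(69) → 135
ze(74) + 107 → 181
135 + 181 → 316
Each symbol's bit-cost is frequency × depth; summing gives 808 bits (equivalently 25 + 44 + 107 + 135 + 181 + 316).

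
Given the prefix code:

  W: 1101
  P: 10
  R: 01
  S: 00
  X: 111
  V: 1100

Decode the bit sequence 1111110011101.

Read left to right; each codeword is recognised as soon as it completes (prefix code):
  111→X | 111→X | 00→S | 111→X | 01→R
Decoded message: XXSXR

XXSXR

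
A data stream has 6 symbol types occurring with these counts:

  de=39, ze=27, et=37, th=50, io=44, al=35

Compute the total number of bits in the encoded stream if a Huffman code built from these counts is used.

Merge the two smallest weights repeatedly:
combine ze(27), al(35) → 62
combine et(37), de(39) → 76
combine io(44), th(50) → 94
combine 62, 76 → 138
combine 94, 138 → 232
Each symbol's bit-cost is frequency × depth; summing gives 602 bits (equivalently 62 + 76 + 94 + 138 + 232).

602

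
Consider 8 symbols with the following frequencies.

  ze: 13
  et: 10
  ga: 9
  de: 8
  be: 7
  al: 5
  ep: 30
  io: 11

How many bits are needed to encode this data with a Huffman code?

Merge the two smallest weights repeatedly:
merge al(5) and be(7): 12
merge de(8) and ga(9): 17
merge et(10) and io(11): 21
merge 12 and ze(13): 25
merge 17 and 21: 38
merge 25 and ep(30): 55
merge 38 and 55: 93
Total encoded bits = sum of merged weights = 12 + 17 + 21 + 25 + 38 + 55 + 93 = 261.

261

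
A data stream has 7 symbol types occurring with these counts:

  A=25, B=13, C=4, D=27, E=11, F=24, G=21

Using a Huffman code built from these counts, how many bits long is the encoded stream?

338

Greedily combine the two least-frequent nodes:
merge C(4) and E(11): 15
merge B(13) and 15: 28
merge G(21) and F(24): 45
merge A(25) and D(27): 52
merge 28 and 45: 73
merge 52 and 73: 125
The encoded length is the sum of every internal node's weight: 15 + 28 + 45 + 52 + 73 + 125 = 338 bits.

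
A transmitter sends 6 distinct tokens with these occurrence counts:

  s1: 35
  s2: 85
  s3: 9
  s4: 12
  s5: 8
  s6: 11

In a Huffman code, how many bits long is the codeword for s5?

Repeatedly merge the two smallest:
s5(8) + s3(9) → 17
s6(11) + s4(12) → 23
17 + 23 → 40
s1(35) + 40 → 75
75 + s2(85) → 160
The subtree containing s5 is merged 4 times, so code length = 4.

4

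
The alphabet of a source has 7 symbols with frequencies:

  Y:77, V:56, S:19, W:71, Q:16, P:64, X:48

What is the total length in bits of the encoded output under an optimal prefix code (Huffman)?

940

Greedily combine the two least-frequent nodes:
combine Q(16), S(19) → 35
combine 35, X(48) → 83
combine V(56), P(64) → 120
combine W(71), Y(77) → 148
combine 83, 120 → 203
combine 148, 203 → 351
Each symbol's bit-cost is frequency × depth; summing gives 940 bits (equivalently 35 + 83 + 120 + 148 + 203 + 351).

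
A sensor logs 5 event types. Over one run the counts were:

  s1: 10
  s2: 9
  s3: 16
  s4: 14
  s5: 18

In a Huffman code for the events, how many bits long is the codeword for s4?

2

Repeatedly merge the two smallest:
combine s2(9), s1(10) → 19
combine s4(14), s3(16) → 30
combine s5(18), 19 → 37
combine 30, 37 → 67
s4 sits 2 levels below the root, so its codeword is 2 bits.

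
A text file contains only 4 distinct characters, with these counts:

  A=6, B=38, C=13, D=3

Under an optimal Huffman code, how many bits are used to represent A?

3

Build the tree from the bottom:
merge D(3) and A(6): 9
merge 9 and C(13): 22
merge 22 and B(38): 60
The subtree containing A is merged 3 times, so code length = 3.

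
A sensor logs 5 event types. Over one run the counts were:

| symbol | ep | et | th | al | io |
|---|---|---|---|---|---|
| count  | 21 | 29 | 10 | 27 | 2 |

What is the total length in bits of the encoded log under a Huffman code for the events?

190

Merge the two smallest weights repeatedly:
combine io(2), th(10) → 12
combine 12, ep(21) → 33
combine al(27), et(29) → 56
combine 33, 56 → 89
The encoded length is the sum of every internal node's weight: 12 + 33 + 56 + 89 = 190 bits.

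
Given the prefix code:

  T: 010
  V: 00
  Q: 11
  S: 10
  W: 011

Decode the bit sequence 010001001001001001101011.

Read left to right; each codeword is recognised as soon as it completes (prefix code):
  010→T | 00→V | 10→S | 010→T | 010→T | 010→T | 011→W | 010→T | 11→Q
Decoded message: TVSTTTWTQ

TVSTTTWTQ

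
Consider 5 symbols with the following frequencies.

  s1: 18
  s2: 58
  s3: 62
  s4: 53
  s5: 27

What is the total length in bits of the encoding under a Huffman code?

481

Greedily combine the two least-frequent nodes:
s1(18) + s5(27) → 45
45 + s4(53) → 98
s2(58) + s3(62) → 120
98 + 120 → 218
Total encoded bits = sum of merged weights = 45 + 98 + 120 + 218 = 481.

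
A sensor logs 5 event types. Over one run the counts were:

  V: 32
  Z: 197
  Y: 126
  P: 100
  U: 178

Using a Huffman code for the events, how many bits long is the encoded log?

Build the Huffman tree bottom-up:
merge V(32) and P(100): 132
merge Y(126) and 132: 258
merge U(178) and Z(197): 375
merge 258 and 375: 633
The encoded length is the sum of every internal node's weight: 132 + 258 + 375 + 633 = 1398 bits.

1398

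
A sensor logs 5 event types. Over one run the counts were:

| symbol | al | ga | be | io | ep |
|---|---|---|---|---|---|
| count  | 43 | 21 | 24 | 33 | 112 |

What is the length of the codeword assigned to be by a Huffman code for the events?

Build the tree from the bottom:
merge ga(21) and be(24): 45
merge io(33) and al(43): 76
merge 45 and 76: 121
merge ep(112) and 121: 233
The subtree containing be is merged 3 times, so code length = 3.

3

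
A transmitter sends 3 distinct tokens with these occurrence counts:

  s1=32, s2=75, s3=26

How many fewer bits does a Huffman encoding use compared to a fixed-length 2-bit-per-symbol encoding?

Fixed-length: 2 bits × 133 symbols = 266 bits.
Huffman merges:
combine s3(26), s1(32) → 58
combine 58, s2(75) → 133
Huffman total = 58 + 133 = 191 bits.
Saving = 266 − 191 = 75 bits.

75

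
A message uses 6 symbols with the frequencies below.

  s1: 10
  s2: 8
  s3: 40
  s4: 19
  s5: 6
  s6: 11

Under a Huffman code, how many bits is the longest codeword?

4

Merge the two lowest-weight nodes at each step:
s5(6) + s2(8) → 14
s1(10) + s6(11) → 21
14 + s4(19) → 33
21 + 33 → 54
s3(40) + 54 → 94
The rarest symbols sit at the bottom; the longest codeword is 4 bits.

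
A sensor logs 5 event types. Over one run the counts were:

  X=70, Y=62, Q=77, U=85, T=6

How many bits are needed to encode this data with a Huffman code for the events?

668

Build the Huffman tree bottom-up:
T(6) + Y(62) → 68
68 + X(70) → 138
Q(77) + U(85) → 162
138 + 162 → 300
Total encoded bits = sum of merged weights = 68 + 138 + 162 + 300 = 668.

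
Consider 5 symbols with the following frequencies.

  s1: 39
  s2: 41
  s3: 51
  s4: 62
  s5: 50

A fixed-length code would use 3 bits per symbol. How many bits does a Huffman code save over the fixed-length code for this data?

163

Fixed-length: 3 bits × 243 symbols = 729 bits.
Huffman merges:
s1(39) + s2(41) → 80
s5(50) + s3(51) → 101
s4(62) + 80 → 142
101 + 142 → 243
Huffman total = 80 + 101 + 142 + 243 = 566 bits.
Saving = 729 − 566 = 163 bits.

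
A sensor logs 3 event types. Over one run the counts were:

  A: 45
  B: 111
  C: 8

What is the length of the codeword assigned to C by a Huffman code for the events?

Huffman merges, smallest pair first:
combine C(8), A(45) → 53
combine 53, B(111) → 164
The subtree containing C is merged 2 times, so code length = 2.

2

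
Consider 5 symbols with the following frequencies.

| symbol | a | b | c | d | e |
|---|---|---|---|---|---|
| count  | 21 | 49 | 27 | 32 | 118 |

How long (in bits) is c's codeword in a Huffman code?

Build the tree from the bottom:
combine a(21), c(27) → 48
combine d(32), 48 → 80
combine b(49), 80 → 129
combine e(118), 129 → 247
c's leaf is at depth 4, giving a 4-bit codeword.

4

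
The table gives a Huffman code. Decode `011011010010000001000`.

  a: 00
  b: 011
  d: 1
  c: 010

Read left to right; each codeword is recognised as soon as it completes (prefix code):
  011→b | 011→b | 010→c | 010→c | 00→a | 00→a | 010→c | 00→a
Decoded message: bbccaaca

bbccaaca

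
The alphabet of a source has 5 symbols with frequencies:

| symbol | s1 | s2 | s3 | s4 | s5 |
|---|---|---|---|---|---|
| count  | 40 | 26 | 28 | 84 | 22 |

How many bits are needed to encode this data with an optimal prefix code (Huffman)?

432

Build the Huffman tree bottom-up:
merge s5(22) and s2(26): 48
merge s3(28) and s1(40): 68
merge 48 and 68: 116
merge s4(84) and 116: 200
The encoded length is the sum of every internal node's weight: 48 + 68 + 116 + 200 = 432 bits.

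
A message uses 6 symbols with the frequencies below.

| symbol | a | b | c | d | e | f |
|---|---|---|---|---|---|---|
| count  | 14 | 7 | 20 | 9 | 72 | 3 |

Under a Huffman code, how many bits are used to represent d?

Huffman merges, smallest pair first:
f(3) + b(7) → 10
d(9) + 10 → 19
a(14) + 19 → 33
c(20) + 33 → 53
53 + e(72) → 125
d's leaf is at depth 4, giving a 4-bit codeword.

4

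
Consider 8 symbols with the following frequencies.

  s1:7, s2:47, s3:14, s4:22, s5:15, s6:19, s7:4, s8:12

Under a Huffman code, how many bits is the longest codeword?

Merge the two lowest-weight nodes at each step:
s7(4) + s1(7) → 11
11 + s8(12) → 23
s3(14) + s5(15) → 29
s6(19) + s4(22) → 41
23 + 29 → 52
41 + s2(47) → 88
52 + 88 → 140
The first pair merged (s7, s1) ends up deepest, at depth 4.

4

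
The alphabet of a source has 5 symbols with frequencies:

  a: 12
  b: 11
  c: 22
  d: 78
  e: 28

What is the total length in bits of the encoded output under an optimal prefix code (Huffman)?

292

Greedily combine the two least-frequent nodes:
b(11) + a(12) → 23
c(22) + 23 → 45
e(28) + 45 → 73
73 + d(78) → 151
The encoded length is the sum of every internal node's weight: 23 + 45 + 73 + 151 = 292 bits.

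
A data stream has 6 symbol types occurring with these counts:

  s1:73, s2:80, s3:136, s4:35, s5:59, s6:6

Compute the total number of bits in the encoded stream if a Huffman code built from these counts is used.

919

Build the Huffman tree bottom-up:
merge s6(6) and s4(35): 41
merge 41 and s5(59): 100
merge s1(73) and s2(80): 153
merge 100 and s3(136): 236
merge 153 and 236: 389
Total encoded bits = sum of merged weights = 41 + 100 + 153 + 236 + 389 = 919.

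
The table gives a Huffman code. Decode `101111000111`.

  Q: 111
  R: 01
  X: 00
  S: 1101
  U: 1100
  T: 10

Read left to right; each codeword is recognised as soon as it completes (prefix code):
  10→T | 111→Q | 10→T | 00→X | 111→Q
Decoded message: TQTXQ

TQTXQ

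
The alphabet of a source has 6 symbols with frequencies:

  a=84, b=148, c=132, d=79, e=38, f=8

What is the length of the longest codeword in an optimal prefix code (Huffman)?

Merge the two lowest-weight nodes at each step:
combine f(8), e(38) → 46
combine 46, d(79) → 125
combine a(84), 125 → 209
combine c(132), b(148) → 280
combine 209, 280 → 489
The rarest symbols sit at the bottom; the longest codeword is 4 bits.

4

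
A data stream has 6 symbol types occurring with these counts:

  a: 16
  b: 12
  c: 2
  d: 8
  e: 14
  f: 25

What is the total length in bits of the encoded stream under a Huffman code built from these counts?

Greedily combine the two least-frequent nodes:
c(2) + d(8) → 10
10 + b(12) → 22
e(14) + a(16) → 30
22 + f(25) → 47
30 + 47 → 77
The encoded length is the sum of every internal node's weight: 10 + 22 + 30 + 47 + 77 = 186 bits.

186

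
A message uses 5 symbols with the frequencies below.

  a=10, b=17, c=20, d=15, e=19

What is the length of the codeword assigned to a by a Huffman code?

3

Huffman merges, smallest pair first:
merge a(10) and d(15): 25
merge b(17) and e(19): 36
merge c(20) and 25: 45
merge 36 and 45: 81
a sits 3 levels below the root, so its codeword is 3 bits.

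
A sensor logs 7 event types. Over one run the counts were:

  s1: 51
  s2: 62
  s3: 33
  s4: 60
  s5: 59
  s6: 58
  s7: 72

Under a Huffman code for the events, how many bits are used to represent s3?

3

Build the tree from the bottom:
combine s3(33), s1(51) → 84
combine s6(58), s5(59) → 117
combine s4(60), s2(62) → 122
combine s7(72), 84 → 156
combine 117, 122 → 239
combine 156, 239 → 395
s3 sits 3 levels below the root, so its codeword is 3 bits.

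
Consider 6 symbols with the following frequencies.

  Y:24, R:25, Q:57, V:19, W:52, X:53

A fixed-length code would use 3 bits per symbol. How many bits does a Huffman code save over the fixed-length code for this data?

119

Fixed-length: 3 bits × 230 symbols = 690 bits.
Huffman merges:
merge V(19) and Y(24): 43
merge R(25) and 43: 68
merge W(52) and X(53): 105
merge Q(57) and 68: 125
merge 105 and 125: 230
Huffman total = 43 + 68 + 105 + 125 + 230 = 571 bits.
Saving = 690 − 571 = 119 bits.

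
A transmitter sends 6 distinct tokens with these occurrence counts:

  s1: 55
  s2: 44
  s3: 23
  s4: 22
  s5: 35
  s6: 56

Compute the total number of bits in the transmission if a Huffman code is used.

594

Build the Huffman tree bottom-up:
merge s4(22) and s3(23): 45
merge s5(35) and s2(44): 79
merge 45 and s1(55): 100
merge s6(56) and 79: 135
merge 100 and 135: 235
Total encoded bits = sum of merged weights = 45 + 79 + 100 + 135 + 235 = 594.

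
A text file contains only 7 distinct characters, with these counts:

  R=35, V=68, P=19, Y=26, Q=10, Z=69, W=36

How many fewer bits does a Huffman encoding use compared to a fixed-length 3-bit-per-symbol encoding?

108

Fixed-length: 3 bits × 263 symbols = 789 bits.
Huffman merges:
combine Q(10), P(19) → 29
combine Y(26), 29 → 55
combine R(35), W(36) → 71
combine 55, V(68) → 123
combine Z(69), 71 → 140
combine 123, 140 → 263
Huffman total = 29 + 55 + 71 + 123 + 140 + 263 = 681 bits.
Saving = 789 − 681 = 108 bits.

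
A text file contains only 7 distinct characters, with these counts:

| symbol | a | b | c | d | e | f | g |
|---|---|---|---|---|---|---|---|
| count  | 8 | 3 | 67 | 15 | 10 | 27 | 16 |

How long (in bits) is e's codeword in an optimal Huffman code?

4

Build the tree from the bottom:
combine b(3), a(8) → 11
combine e(10), 11 → 21
combine d(15), g(16) → 31
combine 21, f(27) → 48
combine 31, 48 → 79
combine c(67), 79 → 146
e sits 4 levels below the root, so its codeword is 4 bits.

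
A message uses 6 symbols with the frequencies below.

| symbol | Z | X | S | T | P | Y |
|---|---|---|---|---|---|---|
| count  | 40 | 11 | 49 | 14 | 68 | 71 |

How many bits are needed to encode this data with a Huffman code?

596

Build the Huffman tree bottom-up:
combine X(11), T(14) → 25
combine 25, Z(40) → 65
combine S(49), 65 → 114
combine P(68), Y(71) → 139
combine 114, 139 → 253
Total encoded bits = sum of merged weights = 25 + 65 + 114 + 139 + 253 = 596.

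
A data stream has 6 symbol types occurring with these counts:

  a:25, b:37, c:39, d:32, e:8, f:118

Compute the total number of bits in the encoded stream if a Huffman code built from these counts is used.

574

Build the Huffman tree bottom-up:
e(8) + a(25) → 33
d(32) + 33 → 65
b(37) + c(39) → 76
65 + 76 → 141
f(118) + 141 → 259
The encoded length is the sum of every internal node's weight: 33 + 65 + 76 + 141 + 259 = 574 bits.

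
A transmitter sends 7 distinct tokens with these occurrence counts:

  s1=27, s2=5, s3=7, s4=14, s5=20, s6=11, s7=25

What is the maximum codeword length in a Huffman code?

Merge the two lowest-weight nodes at each step:
s2(5) + s3(7) → 12
s6(11) + 12 → 23
s4(14) + s5(20) → 34
23 + s7(25) → 48
s1(27) + 34 → 61
48 + 61 → 109
Maximum depth reached is 4.

4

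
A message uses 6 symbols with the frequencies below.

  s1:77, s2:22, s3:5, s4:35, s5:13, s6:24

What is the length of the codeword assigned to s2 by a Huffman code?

Repeatedly merge the two smallest:
merge s3(5) and s5(13): 18
merge 18 and s2(22): 40
merge s6(24) and s4(35): 59
merge 40 and 59: 99
merge s1(77) and 99: 176
s2 sits 3 levels below the root, so its codeword is 3 bits.

3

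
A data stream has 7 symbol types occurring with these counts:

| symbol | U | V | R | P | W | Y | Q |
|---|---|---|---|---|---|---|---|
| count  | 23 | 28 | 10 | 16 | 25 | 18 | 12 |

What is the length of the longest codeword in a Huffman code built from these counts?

4

Merge the two lowest-weight nodes at each step:
combine R(10), Q(12) → 22
combine P(16), Y(18) → 34
combine 22, U(23) → 45
combine W(25), V(28) → 53
combine 34, 45 → 79
combine 53, 79 → 132
Maximum depth reached is 4.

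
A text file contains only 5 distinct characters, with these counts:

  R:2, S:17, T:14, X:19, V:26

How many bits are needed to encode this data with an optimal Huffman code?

172

Merge the two smallest weights repeatedly:
combine R(2), T(14) → 16
combine 16, S(17) → 33
combine X(19), V(26) → 45
combine 33, 45 → 78
Total encoded bits = sum of merged weights = 16 + 33 + 45 + 78 = 172.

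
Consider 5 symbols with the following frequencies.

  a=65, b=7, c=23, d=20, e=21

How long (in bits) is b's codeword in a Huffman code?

Huffman merges, smallest pair first:
merge b(7) and d(20): 27
merge e(21) and c(23): 44
merge 27 and 44: 71
merge a(65) and 71: 136
b sits 3 levels below the root, so its codeword is 3 bits.

3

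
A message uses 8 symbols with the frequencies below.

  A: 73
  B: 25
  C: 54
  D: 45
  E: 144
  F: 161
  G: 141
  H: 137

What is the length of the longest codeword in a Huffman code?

5

Merge the two lowest-weight nodes at each step:
B(25) + D(45) → 70
C(54) + 70 → 124
A(73) + 124 → 197
H(137) + G(141) → 278
E(144) + F(161) → 305
197 + 278 → 475
305 + 475 → 780
The first pair merged (B, D) ends up deepest, at depth 5.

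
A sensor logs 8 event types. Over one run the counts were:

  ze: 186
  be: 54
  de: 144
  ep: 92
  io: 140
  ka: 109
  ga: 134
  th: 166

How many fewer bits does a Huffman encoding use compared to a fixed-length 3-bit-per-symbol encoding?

40

Fixed-length: 3 bits × 1025 symbols = 3075 bits.
Huffman merges:
combine be(54), ep(92) → 146
combine ka(109), ga(134) → 243
combine io(140), de(144) → 284
combine 146, th(166) → 312
combine ze(186), 243 → 429
combine 284, 312 → 596
combine 429, 596 → 1025
Huffman total = 146 + 243 + 284 + 312 + 429 + 596 + 1025 = 3035 bits.
Saving = 3075 − 3035 = 40 bits.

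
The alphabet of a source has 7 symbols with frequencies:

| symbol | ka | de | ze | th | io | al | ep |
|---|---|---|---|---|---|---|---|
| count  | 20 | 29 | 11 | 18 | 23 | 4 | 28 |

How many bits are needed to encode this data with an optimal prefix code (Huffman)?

357

Greedily combine the two least-frequent nodes:
merge al(4) and ze(11): 15
merge 15 and th(18): 33
merge ka(20) and io(23): 43
merge ep(28) and de(29): 57
merge 33 and 43: 76
merge 57 and 76: 133
Each symbol's bit-cost is frequency × depth; summing gives 357 bits (equivalently 15 + 33 + 43 + 57 + 76 + 133).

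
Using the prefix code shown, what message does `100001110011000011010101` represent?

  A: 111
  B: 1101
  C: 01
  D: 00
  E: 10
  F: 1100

Read left to right; each codeword is recognised as soon as it completes (prefix code):
  10→E | 00→D | 01→C | 1100→F | 1100→F | 00→D | 1101→B | 01→C | 01→C
Decoded message: EDCFFDBCC

EDCFFDBCC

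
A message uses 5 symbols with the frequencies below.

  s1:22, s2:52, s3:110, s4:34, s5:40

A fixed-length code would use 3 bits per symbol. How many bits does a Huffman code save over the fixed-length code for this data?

Fixed-length: 3 bits × 258 symbols = 774 bits.
Huffman merges:
combine s1(22), s4(34) → 56
combine s5(40), s2(52) → 92
combine 56, 92 → 148
combine s3(110), 148 → 258
Huffman total = 56 + 92 + 148 + 258 = 554 bits.
Saving = 774 − 554 = 220 bits.

220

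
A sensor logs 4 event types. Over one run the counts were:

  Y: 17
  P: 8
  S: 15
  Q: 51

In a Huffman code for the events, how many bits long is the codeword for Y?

Huffman merges, smallest pair first:
merge P(8) and S(15): 23
merge Y(17) and 23: 40
merge 40 and Q(51): 91
Y sits 2 levels below the root, so its codeword is 2 bits.

2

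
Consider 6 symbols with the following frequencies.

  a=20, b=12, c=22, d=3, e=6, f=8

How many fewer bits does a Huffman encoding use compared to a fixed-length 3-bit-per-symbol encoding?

45

Fixed-length: 3 bits × 71 symbols = 213 bits.
Huffman merges:
d(3) + e(6) → 9
f(8) + 9 → 17
b(12) + 17 → 29
a(20) + c(22) → 42
29 + 42 → 71
Huffman total = 9 + 17 + 29 + 42 + 71 = 168 bits.
Saving = 213 − 168 = 45 bits.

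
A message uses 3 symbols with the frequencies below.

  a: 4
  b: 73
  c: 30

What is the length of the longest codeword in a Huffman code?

Merge the two lowest-weight nodes at each step:
a(4) + c(30) → 34
34 + b(73) → 107
The first pair merged (a, c) ends up deepest, at depth 2.

2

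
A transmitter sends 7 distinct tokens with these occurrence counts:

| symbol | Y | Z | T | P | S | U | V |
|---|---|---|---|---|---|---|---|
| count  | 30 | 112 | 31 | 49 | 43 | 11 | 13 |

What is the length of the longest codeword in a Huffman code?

Merge the two lowest-weight nodes at each step:
merge U(11) and V(13): 24
merge 24 and Y(30): 54
merge T(31) and S(43): 74
merge P(49) and 54: 103
merge 74 and 103: 177
merge Z(112) and 177: 289
Maximum depth reached is 5.

5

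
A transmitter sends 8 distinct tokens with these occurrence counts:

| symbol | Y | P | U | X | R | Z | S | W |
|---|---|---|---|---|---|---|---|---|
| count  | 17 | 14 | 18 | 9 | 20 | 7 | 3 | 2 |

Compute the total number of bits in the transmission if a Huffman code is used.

249

Merge the two smallest weights repeatedly:
merge W(2) and S(3): 5
merge 5 and Z(7): 12
merge X(9) and 12: 21
merge P(14) and Y(17): 31
merge U(18) and R(20): 38
merge 21 and 31: 52
merge 38 and 52: 90
The encoded length is the sum of every internal node's weight: 5 + 12 + 21 + 31 + 38 + 52 + 90 = 249 bits.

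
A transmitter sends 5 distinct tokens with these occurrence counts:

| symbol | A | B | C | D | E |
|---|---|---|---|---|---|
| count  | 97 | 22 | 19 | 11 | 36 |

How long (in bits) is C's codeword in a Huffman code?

Huffman merges, smallest pair first:
merge D(11) and C(19): 30
merge B(22) and 30: 52
merge E(36) and 52: 88
merge 88 and A(97): 185
C's leaf is at depth 4, giving a 4-bit codeword.

4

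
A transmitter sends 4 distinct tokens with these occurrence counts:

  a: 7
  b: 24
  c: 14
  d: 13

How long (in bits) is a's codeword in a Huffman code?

3

Huffman merges, smallest pair first:
merge a(7) and d(13): 20
merge c(14) and 20: 34
merge b(24) and 34: 58
The subtree containing a is merged 3 times, so code length = 3.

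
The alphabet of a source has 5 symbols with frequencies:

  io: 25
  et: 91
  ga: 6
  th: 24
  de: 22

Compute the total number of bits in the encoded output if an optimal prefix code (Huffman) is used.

322

Greedily combine the two least-frequent nodes:
merge ga(6) and de(22): 28
merge th(24) and io(25): 49
merge 28 and 49: 77
merge 77 and et(91): 168
Each symbol's bit-cost is frequency × depth; summing gives 322 bits (equivalently 28 + 49 + 77 + 168).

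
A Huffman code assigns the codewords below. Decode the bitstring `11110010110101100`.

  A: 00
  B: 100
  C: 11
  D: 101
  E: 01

CCADDEB

Read left to right; each codeword is recognised as soon as it completes (prefix code):
  11→C | 11→C | 00→A | 101→D | 101→D | 01→E | 100→B
Decoded message: CCADDEB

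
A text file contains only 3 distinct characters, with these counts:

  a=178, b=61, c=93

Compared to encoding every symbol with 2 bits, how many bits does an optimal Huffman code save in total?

178

Fixed-length: 2 bits × 332 symbols = 664 bits.
Huffman merges:
merge b(61) and c(93): 154
merge 154 and a(178): 332
Huffman total = 154 + 332 = 486 bits.
Saving = 664 − 486 = 178 bits.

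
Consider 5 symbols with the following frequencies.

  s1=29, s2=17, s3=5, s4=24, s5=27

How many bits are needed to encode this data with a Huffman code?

Greedily combine the two least-frequent nodes:
combine s3(5), s2(17) → 22
combine 22, s4(24) → 46
combine s5(27), s1(29) → 56
combine 46, 56 → 102
Each symbol's bit-cost is frequency × depth; summing gives 226 bits (equivalently 22 + 46 + 56 + 102).

226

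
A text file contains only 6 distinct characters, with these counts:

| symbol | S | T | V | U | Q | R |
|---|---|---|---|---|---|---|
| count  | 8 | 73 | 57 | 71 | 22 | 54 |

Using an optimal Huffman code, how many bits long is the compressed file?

Merge the two smallest weights repeatedly:
merge S(8) and Q(22): 30
merge 30 and R(54): 84
merge V(57) and U(71): 128
merge T(73) and 84: 157
merge 128 and 157: 285
Total encoded bits = sum of merged weights = 30 + 84 + 128 + 157 + 285 = 684.

684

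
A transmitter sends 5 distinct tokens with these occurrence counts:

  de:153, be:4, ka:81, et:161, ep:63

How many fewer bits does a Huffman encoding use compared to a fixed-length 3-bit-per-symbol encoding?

408

Fixed-length: 3 bits × 462 symbols = 1386 bits.
Huffman merges:
be(4) + ep(63) → 67
67 + ka(81) → 148
148 + de(153) → 301
et(161) + 301 → 462
Huffman total = 67 + 148 + 301 + 462 = 978 bits.
Saving = 1386 − 978 = 408 bits.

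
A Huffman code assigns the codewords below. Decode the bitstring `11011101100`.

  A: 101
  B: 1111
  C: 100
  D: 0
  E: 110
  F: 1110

EFED

Read left to right; each codeword is recognised as soon as it completes (prefix code):
  110→E | 1110→F | 110→E | 0→D
Decoded message: EFED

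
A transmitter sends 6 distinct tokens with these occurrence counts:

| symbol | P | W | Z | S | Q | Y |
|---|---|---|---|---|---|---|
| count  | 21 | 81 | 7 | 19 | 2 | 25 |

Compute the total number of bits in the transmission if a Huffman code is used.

312

Merge the two smallest weights repeatedly:
combine Q(2), Z(7) → 9
combine 9, S(19) → 28
combine P(21), Y(25) → 46
combine 28, 46 → 74
combine 74, W(81) → 155
The encoded length is the sum of every internal node's weight: 9 + 28 + 46 + 74 + 155 = 312 bits.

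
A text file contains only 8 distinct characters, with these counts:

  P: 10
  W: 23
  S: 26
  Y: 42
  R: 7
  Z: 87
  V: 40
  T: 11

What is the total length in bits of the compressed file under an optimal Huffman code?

654

Build the Huffman tree bottom-up:
combine R(7), P(10) → 17
combine T(11), 17 → 28
combine W(23), S(26) → 49
combine 28, V(40) → 68
combine Y(42), 49 → 91
combine 68, Z(87) → 155
combine 91, 155 → 246
Each symbol's bit-cost is frequency × depth; summing gives 654 bits (equivalently 17 + 28 + 49 + 68 + 91 + 155 + 246).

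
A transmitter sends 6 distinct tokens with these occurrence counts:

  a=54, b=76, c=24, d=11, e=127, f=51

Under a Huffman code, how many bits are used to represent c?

4

Huffman merges, smallest pair first:
combine d(11), c(24) → 35
combine 35, f(51) → 86
combine a(54), b(76) → 130
combine 86, e(127) → 213
combine 130, 213 → 343
c sits 4 levels below the root, so its codeword is 4 bits.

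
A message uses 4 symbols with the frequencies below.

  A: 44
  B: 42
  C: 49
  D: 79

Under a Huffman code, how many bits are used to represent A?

2

Repeatedly merge the two smallest:
merge B(42) and A(44): 86
merge C(49) and D(79): 128
merge 86 and 128: 214
A's leaf is at depth 2, giving a 2-bit codeword.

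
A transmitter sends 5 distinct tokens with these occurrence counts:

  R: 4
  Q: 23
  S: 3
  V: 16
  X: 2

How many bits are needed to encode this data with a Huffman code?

Build the Huffman tree bottom-up:
combine X(2), S(3) → 5
combine R(4), 5 → 9
combine 9, V(16) → 25
combine Q(23), 25 → 48
The encoded length is the sum of every internal node's weight: 5 + 9 + 25 + 48 = 87 bits.

87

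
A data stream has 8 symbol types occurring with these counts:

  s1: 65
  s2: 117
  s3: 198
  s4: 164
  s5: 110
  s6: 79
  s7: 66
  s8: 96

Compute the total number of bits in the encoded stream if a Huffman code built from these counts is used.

Merge the two smallest weights repeatedly:
merge s1(65) and s7(66): 131
merge s6(79) and s8(96): 175
merge s5(110) and s2(117): 227
merge 131 and s4(164): 295
merge 175 and s3(198): 373
merge 227 and 295: 522
merge 373 and 522: 895
Each symbol's bit-cost is frequency × depth; summing gives 2618 bits (equivalently 131 + 175 + 227 + 295 + 373 + 522 + 895).

2618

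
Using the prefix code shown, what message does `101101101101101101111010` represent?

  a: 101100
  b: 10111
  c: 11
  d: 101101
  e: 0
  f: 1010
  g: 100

dddcf

Read left to right; each codeword is recognised as soon as it completes (prefix code):
  101101→d | 101101→d | 101101→d | 11→c | 1010→f
Decoded message: dddcf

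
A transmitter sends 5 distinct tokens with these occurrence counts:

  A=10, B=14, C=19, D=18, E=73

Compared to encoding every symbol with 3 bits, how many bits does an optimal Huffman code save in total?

Fixed-length: 3 bits × 134 symbols = 402 bits.
Huffman merges:
combine A(10), B(14) → 24
combine D(18), C(19) → 37
combine 24, 37 → 61
combine 61, E(73) → 134
Huffman total = 24 + 37 + 61 + 134 = 256 bits.
Saving = 402 − 256 = 146 bits.

146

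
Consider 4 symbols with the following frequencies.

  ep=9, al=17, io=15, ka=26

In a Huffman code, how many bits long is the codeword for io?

3

Huffman merges, smallest pair first:
combine ep(9), io(15) → 24
combine al(17), 24 → 41
combine ka(26), 41 → 67
The subtree containing io is merged 3 times, so code length = 3.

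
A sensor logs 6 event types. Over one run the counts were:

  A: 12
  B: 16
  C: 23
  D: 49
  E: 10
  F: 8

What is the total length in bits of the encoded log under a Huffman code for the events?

Merge the two smallest weights repeatedly:
combine F(8), E(10) → 18
combine A(12), B(16) → 28
combine 18, C(23) → 41
combine 28, 41 → 69
combine D(49), 69 → 118
Each symbol's bit-cost is frequency × depth; summing gives 274 bits (equivalently 18 + 28 + 41 + 69 + 118).

274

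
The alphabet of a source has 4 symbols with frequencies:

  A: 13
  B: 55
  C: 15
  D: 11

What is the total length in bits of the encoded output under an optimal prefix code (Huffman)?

157

Merge the two smallest weights repeatedly:
merge D(11) and A(13): 24
merge C(15) and 24: 39
merge 39 and B(55): 94
The encoded length is the sum of every internal node's weight: 24 + 39 + 94 = 157 bits.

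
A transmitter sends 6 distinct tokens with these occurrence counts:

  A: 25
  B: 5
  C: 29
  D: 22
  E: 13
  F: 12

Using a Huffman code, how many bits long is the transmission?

Build the Huffman tree bottom-up:
B(5) + F(12) → 17
E(13) + 17 → 30
D(22) + A(25) → 47
C(29) + 30 → 59
47 + 59 → 106
Each symbol's bit-cost is frequency × depth; summing gives 259 bits (equivalently 17 + 30 + 47 + 59 + 106).

259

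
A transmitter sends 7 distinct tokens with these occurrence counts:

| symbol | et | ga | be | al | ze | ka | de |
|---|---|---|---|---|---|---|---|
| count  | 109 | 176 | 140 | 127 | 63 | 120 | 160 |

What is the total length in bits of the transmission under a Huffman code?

2509

Build the Huffman tree bottom-up:
merge ze(63) and et(109): 172
merge ka(120) and al(127): 247
merge be(140) and de(160): 300
merge 172 and ga(176): 348
merge 247 and 300: 547
merge 348 and 547: 895
Each symbol's bit-cost is frequency × depth; summing gives 2509 bits (equivalently 172 + 247 + 300 + 348 + 547 + 895).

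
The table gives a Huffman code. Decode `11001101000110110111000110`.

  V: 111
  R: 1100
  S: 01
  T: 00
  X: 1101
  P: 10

Read left to right; each codeword is recognised as soon as it completes (prefix code):
  1100→R | 1101→X | 00→T | 01→S | 10→P | 1101→X | 1100→R | 01→S | 10→P
Decoded message: RXTSPXRSP

RXTSPXRSP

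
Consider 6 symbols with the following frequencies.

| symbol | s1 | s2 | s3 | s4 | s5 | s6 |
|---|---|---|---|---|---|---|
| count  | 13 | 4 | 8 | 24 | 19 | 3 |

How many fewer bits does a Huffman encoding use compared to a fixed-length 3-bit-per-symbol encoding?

49

Fixed-length: 3 bits × 71 symbols = 213 bits.
Huffman merges:
combine s6(3), s2(4) → 7
combine 7, s3(8) → 15
combine s1(13), 15 → 28
combine s5(19), s4(24) → 43
combine 28, 43 → 71
Huffman total = 7 + 15 + 28 + 43 + 71 = 164 bits.
Saving = 213 − 164 = 49 bits.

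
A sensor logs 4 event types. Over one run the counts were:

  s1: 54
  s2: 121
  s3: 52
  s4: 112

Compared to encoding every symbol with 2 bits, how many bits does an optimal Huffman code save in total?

Fixed-length: 2 bits × 339 symbols = 678 bits.
Huffman merges:
merge s3(52) and s1(54): 106
merge 106 and s4(112): 218
merge s2(121) and 218: 339
Huffman total = 106 + 218 + 339 = 663 bits.
Saving = 678 − 663 = 15 bits.

15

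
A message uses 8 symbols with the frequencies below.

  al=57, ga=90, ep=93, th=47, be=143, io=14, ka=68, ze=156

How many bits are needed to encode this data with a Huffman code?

1884

Merge the two smallest weights repeatedly:
merge io(14) and th(47): 61
merge al(57) and 61: 118
merge ka(68) and ga(90): 158
merge ep(93) and 118: 211
merge be(143) and ze(156): 299
merge 158 and 211: 369
merge 299 and 369: 668
Each symbol's bit-cost is frequency × depth; summing gives 1884 bits (equivalently 61 + 118 + 158 + 211 + 299 + 369 + 668).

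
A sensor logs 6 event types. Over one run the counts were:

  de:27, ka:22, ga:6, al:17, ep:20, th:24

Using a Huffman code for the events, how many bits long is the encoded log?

297

Greedily combine the two least-frequent nodes:
merge ga(6) and al(17): 23
merge ep(20) and ka(22): 42
merge 23 and th(24): 47
merge de(27) and 42: 69
merge 47 and 69: 116
The encoded length is the sum of every internal node's weight: 23 + 42 + 47 + 69 + 116 = 297 bits.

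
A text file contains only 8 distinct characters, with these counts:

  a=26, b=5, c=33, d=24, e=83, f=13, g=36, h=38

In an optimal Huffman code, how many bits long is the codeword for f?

Build the tree from the bottom:
combine b(5), f(13) → 18
combine 18, d(24) → 42
combine a(26), c(33) → 59
combine g(36), h(38) → 74
combine 42, 59 → 101
combine 74, e(83) → 157
combine 101, 157 → 258
The subtree containing f is merged 4 times, so code length = 4.

4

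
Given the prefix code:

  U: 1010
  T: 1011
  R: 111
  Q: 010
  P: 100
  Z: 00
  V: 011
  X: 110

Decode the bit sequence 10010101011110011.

PUTXV

Read left to right; each codeword is recognised as soon as it completes (prefix code):
  100→P | 1010→U | 1011→T | 110→X | 011→V
Decoded message: PUTXV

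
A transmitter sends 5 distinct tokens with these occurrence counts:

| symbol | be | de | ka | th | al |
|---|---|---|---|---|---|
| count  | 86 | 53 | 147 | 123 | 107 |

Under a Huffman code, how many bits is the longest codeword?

3

Merge the two lowest-weight nodes at each step:
de(53) + be(86) → 139
al(107) + th(123) → 230
139 + ka(147) → 286
230 + 286 → 516
The first pair merged (de, be) ends up deepest, at depth 3.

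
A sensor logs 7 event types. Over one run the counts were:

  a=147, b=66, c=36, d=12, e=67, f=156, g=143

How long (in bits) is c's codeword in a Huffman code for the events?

Huffman merges, smallest pair first:
merge d(12) and c(36): 48
merge 48 and b(66): 114
merge e(67) and 114: 181
merge g(143) and a(147): 290
merge f(156) and 181: 337
merge 290 and 337: 627
c sits 5 levels below the root, so its codeword is 5 bits.

5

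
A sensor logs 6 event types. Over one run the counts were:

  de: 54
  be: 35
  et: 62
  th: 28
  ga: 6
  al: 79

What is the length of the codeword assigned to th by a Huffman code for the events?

Build the tree from the bottom:
combine ga(6), th(28) → 34
combine 34, be(35) → 69
combine de(54), et(62) → 116
combine 69, al(79) → 148
combine 116, 148 → 264
th's leaf is at depth 4, giving a 4-bit codeword.

4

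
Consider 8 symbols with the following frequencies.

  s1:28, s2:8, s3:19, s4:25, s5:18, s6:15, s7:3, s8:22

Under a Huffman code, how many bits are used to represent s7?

4

Huffman merges, smallest pair first:
merge s7(3) and s2(8): 11
merge 11 and s6(15): 26
merge s5(18) and s3(19): 37
merge s8(22) and s4(25): 47
merge 26 and s1(28): 54
merge 37 and 47: 84
merge 54 and 84: 138
s7's leaf is at depth 4, giving a 4-bit codeword.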